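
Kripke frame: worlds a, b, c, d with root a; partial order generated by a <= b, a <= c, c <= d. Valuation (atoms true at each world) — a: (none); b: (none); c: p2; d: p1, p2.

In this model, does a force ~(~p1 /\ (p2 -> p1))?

No

a ||-/- ~(~p1 /\ (p2 -> p1)) since b is accessible from a and b ||- ~p1 /\ (p2 -> p1).
b ||- ~p1 /\ (p2 -> p1) since b forces both conjuncts.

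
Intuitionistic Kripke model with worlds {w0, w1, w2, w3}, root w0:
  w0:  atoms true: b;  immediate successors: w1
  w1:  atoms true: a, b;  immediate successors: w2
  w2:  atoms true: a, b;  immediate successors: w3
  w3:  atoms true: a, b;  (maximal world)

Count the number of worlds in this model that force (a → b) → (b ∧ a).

w0: does not force it — w0 ⊮ (a → b) → (b ∧ a): already at w0 itself, w0 ⊩ a → b but w0 ⊮ b ∧ a.
w1: forces it.
w2: forces it.
w3: forces it.
Worlds forcing the formula: {w1, w2, w3}.

3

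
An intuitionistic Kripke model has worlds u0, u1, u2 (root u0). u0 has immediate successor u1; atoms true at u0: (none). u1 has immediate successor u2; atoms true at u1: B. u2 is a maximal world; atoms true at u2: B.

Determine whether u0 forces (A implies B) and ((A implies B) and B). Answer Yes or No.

No

u0 does not force (A implies B) and ((A implies B) and B) since u0 fails (A implies B) and B.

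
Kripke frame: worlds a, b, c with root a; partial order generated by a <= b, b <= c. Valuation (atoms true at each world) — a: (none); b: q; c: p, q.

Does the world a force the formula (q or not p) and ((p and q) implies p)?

a does not force (q or not p) and ((p and q) implies p) since a fails q or not p.

No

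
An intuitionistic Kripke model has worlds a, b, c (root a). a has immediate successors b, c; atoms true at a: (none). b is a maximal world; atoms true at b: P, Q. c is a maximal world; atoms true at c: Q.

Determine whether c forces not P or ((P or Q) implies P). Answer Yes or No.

c forces not P or ((P or Q) implies P) via the disjunct not P.

Yes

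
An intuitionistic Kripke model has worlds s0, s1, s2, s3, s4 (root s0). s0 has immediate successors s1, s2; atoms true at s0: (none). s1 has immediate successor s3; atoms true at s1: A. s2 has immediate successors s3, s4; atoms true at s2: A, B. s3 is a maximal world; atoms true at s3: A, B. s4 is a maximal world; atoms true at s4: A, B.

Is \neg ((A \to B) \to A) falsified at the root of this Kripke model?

Yes

s0 \nVdash \neg ((A \to B) \to A) since s0 is accessible from s0 and s0 \Vdash (A \to B) \to A.
s0 \Vdash (A \to B) \to A: every world accessible from s0 that forces A \to B (namely s2, s3, s4) also forces A.
So the root s0 does not force \neg ((A \to B) \to A); the model is a countermodel.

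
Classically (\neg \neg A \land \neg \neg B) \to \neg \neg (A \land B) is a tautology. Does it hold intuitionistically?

This is the distribution of double negation over conjunction, which is intuitionistically derivable.
Assume \neg \neg A, \neg \neg B, and \neg (A \land B). From A we'd get \neg B (since A \land B is refuted), contradicting \neg \neg B; so \neg A, contradicting \neg \neg A.

Yes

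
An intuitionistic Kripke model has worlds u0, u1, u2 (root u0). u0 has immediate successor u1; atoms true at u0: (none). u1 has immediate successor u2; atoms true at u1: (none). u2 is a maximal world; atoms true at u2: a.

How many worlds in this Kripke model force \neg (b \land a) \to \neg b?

3

u0: forces it.
u1: forces it.
u2: forces it.
Worlds forcing the formula: {u0, u1, u2}.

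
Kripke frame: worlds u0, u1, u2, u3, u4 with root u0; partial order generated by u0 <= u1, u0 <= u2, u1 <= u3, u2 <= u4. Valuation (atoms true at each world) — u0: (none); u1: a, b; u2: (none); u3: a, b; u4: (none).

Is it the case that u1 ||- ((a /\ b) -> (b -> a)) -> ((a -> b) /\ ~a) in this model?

No

u1 ||-/- ((a /\ b) -> (b -> a)) -> ((a -> b) /\ ~a): already at u1 itself, u1 ||- (a /\ b) -> (b -> a) but u1 ||-/- (a -> b) /\ ~a.
u1 ||-/- (a -> b) /\ ~a since u1 fails ~a.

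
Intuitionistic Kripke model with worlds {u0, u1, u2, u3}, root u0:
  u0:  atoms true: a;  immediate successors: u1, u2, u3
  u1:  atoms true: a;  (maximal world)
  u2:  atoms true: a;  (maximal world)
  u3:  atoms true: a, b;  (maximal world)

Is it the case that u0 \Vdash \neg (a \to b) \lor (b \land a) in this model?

u0 \nVdash \neg (a \to b) \lor (b \land a): neither disjunct is forced at u0.
u0 \nVdash \neg (a \to b) since u3 is accessible from u0 and u3 \Vdash a \to b.
u3 \Vdash a \to b: every world accessible from u3 that forces a (namely u3) also forces b.

No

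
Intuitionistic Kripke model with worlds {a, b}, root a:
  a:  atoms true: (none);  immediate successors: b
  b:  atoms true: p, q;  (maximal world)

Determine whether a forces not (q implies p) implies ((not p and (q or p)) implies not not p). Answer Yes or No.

a forces not (q implies p) implies ((not p and (q or p)) implies not not p) vacuously: no world accessible from a forces the antecedent not (q implies p).

Yes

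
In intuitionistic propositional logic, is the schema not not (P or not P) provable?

Yes

This is the double negation of excluded middle, which is intuitionistically derivable.
Assuming not (P or not P): from P we'd get P or not P, so not P; but then P or not P again — contradiction. Hence not not (P or not P).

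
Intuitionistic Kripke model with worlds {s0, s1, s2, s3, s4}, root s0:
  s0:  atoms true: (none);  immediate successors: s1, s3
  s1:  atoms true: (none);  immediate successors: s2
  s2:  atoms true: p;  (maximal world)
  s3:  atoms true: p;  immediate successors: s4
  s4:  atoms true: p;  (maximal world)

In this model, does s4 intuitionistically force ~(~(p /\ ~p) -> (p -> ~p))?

s4 ||- ~(~(p /\ ~p) -> (p -> ~p)): no world accessible from s4 forces ~(p /\ ~p) -> (p -> ~p).

Yes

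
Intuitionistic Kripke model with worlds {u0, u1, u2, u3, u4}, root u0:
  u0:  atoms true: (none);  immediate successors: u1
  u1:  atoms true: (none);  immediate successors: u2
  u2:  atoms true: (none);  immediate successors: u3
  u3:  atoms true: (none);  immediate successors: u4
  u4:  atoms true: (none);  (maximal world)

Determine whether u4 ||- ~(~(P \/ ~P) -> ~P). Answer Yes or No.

No

u4 ||-/- ~(~(P \/ ~P) -> ~P) since u4 is accessible from u4 and u4 ||- ~(P \/ ~P) -> ~P.
u4 ||- ~(P \/ ~P) -> ~P vacuously: no world accessible from u4 forces the antecedent ~(P \/ ~P).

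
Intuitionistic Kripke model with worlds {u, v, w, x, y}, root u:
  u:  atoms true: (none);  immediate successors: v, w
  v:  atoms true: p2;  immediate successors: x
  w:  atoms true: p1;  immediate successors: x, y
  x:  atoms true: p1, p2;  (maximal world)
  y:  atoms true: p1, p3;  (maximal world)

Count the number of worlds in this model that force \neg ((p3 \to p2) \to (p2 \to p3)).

2

u: does not force it — u \nVdash \neg ((p3 \to p2) \to (p2 \to p3)) since y is accessible from u and y \Vdash (p3 \to p2) \to (p2 \to p3).
v: forces it.
w: does not force it.
x: forces it.
y: does not force it.
Worlds forcing the formula: {v, x}.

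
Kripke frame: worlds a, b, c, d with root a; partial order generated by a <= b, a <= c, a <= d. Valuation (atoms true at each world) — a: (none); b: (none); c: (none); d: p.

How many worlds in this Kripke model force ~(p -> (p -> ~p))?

a: does not force it — a ||-/- ~(p -> (p -> ~p)) since b is accessible from a and b ||- p -> (p -> ~p).
b: does not force it.
c: does not force it.
d: forces it.
Worlds forcing the formula: {d}.

1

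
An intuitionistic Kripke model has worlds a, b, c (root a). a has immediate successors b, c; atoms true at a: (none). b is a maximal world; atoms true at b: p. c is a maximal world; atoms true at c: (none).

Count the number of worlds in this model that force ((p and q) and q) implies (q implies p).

a: forces it.
b: forces it.
c: forces it.
Worlds forcing the formula: {a, b, c}.

3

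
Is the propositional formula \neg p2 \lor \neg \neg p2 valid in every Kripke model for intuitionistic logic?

No

This is the weak law of excluded middle, which is not intuitionistically valid.
A Kripke countermodel: worlds s0, s1, s2; order generated by s0 \le s1, s0 \le s2; atoms true at each world — s0:{}; s1:{p2}; s2:{}.
s0 \nVdash \neg p2 \lor \neg \neg p2: neither disjunct is forced at s0.
s0 \nVdash \neg p2 since s1 is accessible from s0 and s1 \Vdash p2.
So the root s0 does not force the formula.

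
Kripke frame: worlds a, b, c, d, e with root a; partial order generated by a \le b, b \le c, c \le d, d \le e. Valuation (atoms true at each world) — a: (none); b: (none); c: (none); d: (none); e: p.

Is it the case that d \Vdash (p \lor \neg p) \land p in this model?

d \nVdash (p \lor \neg p) \land p since d fails p \lor \neg p.

No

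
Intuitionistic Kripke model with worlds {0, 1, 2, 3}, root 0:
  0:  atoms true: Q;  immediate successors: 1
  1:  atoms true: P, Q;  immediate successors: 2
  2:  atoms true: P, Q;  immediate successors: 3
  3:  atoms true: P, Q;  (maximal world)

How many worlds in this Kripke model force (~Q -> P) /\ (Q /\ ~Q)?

0: does not force it — 0 ||-/- (~Q -> P) /\ (Q /\ ~Q) since 0 fails Q /\ ~Q.
1: does not force it.
2: does not force it.
3: does not force it.
Worlds forcing the formula: { }.

0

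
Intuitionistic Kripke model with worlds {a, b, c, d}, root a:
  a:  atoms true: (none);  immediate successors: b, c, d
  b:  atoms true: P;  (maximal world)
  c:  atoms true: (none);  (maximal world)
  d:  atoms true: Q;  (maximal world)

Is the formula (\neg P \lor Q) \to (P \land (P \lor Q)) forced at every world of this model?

Not every world: a \nVdash (\neg P \lor Q) \to (P \land (P \lor Q)).
a \nVdash (\neg P \lor Q) \to (P \land (P \lor Q)): at the accessible world c, c \Vdash \neg P \lor Q but c \nVdash P \land (P \lor Q).
c \nVdash P \land (P \lor Q) since c fails P.

No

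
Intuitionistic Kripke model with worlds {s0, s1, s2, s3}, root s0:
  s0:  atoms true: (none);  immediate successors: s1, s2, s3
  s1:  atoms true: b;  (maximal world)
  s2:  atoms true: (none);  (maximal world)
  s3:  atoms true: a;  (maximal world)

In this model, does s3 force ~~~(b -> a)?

s3 ||-/- ~~~(b -> a) since s3 is accessible from s3 and s3 ||- ~~(b -> a).
s3 ||- ~~(b -> a): no world accessible from s3 forces ~(b -> a).

No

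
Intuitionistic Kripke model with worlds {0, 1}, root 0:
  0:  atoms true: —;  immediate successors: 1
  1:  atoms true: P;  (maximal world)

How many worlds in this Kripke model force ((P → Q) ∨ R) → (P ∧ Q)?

2

0: forces it.
1: forces it.
Worlds forcing the formula: {0, 1}.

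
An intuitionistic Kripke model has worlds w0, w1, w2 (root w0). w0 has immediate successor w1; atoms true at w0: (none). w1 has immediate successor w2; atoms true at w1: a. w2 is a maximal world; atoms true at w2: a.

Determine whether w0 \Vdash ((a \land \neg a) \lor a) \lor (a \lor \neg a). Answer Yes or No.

No

w0 \nVdash ((a \land \neg a) \lor a) \lor (a \lor \neg a): neither disjunct is forced at w0.
w0 \nVdash (a \land \neg a) \lor a: neither disjunct is forced at w0.
w0 \nVdash a \land \neg a since w0 fails a.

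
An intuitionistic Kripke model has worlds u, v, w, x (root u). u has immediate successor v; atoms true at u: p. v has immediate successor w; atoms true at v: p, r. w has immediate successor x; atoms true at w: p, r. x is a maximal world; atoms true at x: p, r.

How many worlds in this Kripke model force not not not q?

4

u: forces it.
v: forces it.
w: forces it.
x: forces it.
Worlds forcing the formula: {u, v, w, x}.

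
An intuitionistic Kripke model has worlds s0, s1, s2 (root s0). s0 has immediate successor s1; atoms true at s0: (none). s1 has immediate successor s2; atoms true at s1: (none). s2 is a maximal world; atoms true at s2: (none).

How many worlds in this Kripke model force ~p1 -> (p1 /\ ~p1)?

s0: does not force it — s0 ||-/- ~p1 -> (p1 /\ ~p1): already at s0 itself, s0 ||- ~p1 but s0 ||-/- p1 /\ ~p1.
s1: does not force it — s1 ||-/- ~p1 -> (p1 /\ ~p1): already at s1 itself, s1 ||- ~p1 but s1 ||-/- p1 /\ ~p1.
s2: does not force it.
Worlds forcing the formula: { }.

0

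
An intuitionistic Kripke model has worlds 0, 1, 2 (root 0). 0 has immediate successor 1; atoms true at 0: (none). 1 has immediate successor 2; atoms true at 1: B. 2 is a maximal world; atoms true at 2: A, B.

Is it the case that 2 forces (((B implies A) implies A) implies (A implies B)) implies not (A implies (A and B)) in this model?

No

2 does not force (((B implies A) implies A) implies (A implies B)) implies not (A implies (A and B)): already at 2 itself, 2 forces ((B implies A) implies A) implies (A implies B) but 2 does not force not (A implies (A and B)).
2 does not force not (A implies (A and B)) since 2 is accessible from 2 and 2 forces A implies (A and B).
2 forces A implies (A and B): every world accessible from 2 that forces A (namely 2) also forces A and B.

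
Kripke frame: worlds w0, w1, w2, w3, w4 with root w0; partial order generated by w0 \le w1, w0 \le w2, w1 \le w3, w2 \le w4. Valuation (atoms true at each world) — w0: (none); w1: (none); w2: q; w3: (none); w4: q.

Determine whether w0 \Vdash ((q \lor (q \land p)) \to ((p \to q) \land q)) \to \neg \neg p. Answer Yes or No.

w0 \nVdash ((q \lor (q \land p)) \to ((p \to q) \land q)) \to \neg \neg p: already at w0 itself, w0 \Vdash (q \lor (q \land p)) \to ((p \to q) \land q) but w0 \nVdash \neg \neg p.
w0 \nVdash \neg \neg p since w0 is accessible from w0 and w0 \Vdash \neg p.
w0 \Vdash \neg p: no world accessible from w0 forces p.

No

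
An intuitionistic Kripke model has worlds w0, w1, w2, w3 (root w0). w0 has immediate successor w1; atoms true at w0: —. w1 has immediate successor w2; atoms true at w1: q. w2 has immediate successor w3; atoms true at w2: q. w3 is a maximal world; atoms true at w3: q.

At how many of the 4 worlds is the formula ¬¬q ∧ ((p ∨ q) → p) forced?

0

w0: does not force it — w0 ⊮ ¬¬q ∧ ((p ∨ q) → p) since w0 fails (p ∨ q) → p.
w1: does not force it — w1 ⊮ ¬¬q ∧ ((p ∨ q) → p) since w1 fails (p ∨ q) → p.
w2: does not force it.
w3: does not force it.
Worlds forcing the formula: { }.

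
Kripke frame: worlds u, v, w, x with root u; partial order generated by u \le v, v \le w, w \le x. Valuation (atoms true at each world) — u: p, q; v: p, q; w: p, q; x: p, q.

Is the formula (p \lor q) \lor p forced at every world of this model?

u \Vdash (p \lor q) \lor p via the disjunct p \lor q.
Since the root u forces (p \lor q) \lor p and forcing is persistent (monotone upward), every world forces it.

Yes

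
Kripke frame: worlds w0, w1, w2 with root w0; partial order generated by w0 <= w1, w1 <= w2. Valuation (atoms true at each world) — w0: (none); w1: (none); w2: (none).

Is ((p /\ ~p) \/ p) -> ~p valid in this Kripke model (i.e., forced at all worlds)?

w0 ||- ((p /\ ~p) \/ p) -> ~p vacuously: no world accessible from w0 forces the antecedent (p /\ ~p) \/ p.
Since the root w0 forces ((p /\ ~p) \/ p) -> ~p and forcing is persistent (monotone upward), every world forces it.

Yes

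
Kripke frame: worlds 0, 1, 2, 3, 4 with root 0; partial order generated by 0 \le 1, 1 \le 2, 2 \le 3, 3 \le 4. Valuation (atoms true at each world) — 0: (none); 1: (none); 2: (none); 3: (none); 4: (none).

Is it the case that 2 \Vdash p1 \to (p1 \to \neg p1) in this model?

2 \Vdash p1 \to (p1 \to \neg p1) vacuously: no world accessible from 2 forces the antecedent p1.

Yes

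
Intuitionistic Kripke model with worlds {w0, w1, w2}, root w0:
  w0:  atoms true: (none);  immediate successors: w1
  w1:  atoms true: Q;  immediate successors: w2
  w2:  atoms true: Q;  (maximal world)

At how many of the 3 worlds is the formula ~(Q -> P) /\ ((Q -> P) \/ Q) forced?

2

w0: does not force it — w0 ||-/- ~(Q -> P) /\ ((Q -> P) \/ Q) since w0 fails (Q -> P) \/ Q.
w1: forces it.
w2: forces it.
Worlds forcing the formula: {w1, w2}.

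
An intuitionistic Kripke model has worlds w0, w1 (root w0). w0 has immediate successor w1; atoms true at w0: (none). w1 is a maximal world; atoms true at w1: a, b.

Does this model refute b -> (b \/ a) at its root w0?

No

w0 ||- b -> (b \/ a): every world accessible from w0 that forces b (namely w1) also forces b \/ a.
So the root w0 forces b -> (b \/ a); the model is not a countermodel.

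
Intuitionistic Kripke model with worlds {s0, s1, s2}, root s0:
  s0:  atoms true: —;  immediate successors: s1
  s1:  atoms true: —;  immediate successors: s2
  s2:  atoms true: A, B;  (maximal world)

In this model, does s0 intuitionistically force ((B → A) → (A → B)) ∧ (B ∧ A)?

s0 ⊮ ((B → A) → (A → B)) ∧ (B ∧ A) since s0 fails B ∧ A.

No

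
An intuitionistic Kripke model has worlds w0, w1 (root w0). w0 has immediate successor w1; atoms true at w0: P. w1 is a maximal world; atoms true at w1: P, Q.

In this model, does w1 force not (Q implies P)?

w1 does not force not (Q implies P) since w1 is accessible from w1 and w1 forces Q implies P.
w1 forces Q implies P: every world accessible from w1 that forces Q (namely w1) also forces P.

No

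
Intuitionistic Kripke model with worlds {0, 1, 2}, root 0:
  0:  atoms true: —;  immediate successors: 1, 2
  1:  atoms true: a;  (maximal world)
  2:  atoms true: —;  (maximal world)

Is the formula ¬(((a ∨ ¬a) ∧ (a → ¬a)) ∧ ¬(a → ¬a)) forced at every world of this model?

Yes

0 ⊩ ¬(((a ∨ ¬a) ∧ (a → ¬a)) ∧ ¬(a → ¬a)): no world accessible from 0 forces ((a ∨ ¬a) ∧ (a → ¬a)) ∧ ¬(a → ¬a).
Since the root 0 forces ¬(((a ∨ ¬a) ∧ (a → ¬a)) ∧ ¬(a → ¬a)) and forcing is persistent (monotone upward), every world forces it.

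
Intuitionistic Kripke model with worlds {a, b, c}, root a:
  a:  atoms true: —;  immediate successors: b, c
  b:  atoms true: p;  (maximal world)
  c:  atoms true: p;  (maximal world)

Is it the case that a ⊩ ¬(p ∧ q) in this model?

a ⊩ ¬(p ∧ q): no world accessible from a forces p ∧ q.

Yes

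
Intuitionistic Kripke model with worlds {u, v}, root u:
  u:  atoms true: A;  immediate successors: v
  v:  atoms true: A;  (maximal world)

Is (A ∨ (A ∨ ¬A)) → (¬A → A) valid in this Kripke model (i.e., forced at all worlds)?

u ⊩ (A ∨ (A ∨ ¬A)) → (¬A → A): every world accessible from u that forces A ∨ (A ∨ ¬A) (namely u, v) also forces ¬A → A.
Since the root u forces (A ∨ (A ∨ ¬A)) → (¬A → A) and forcing is persistent (monotone upward), every world forces it.

Yes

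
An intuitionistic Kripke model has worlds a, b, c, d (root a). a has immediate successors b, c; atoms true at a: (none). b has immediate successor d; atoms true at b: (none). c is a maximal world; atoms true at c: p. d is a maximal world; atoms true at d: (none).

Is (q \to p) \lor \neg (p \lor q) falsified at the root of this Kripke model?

No

a \Vdash (q \to p) \lor \neg (p \lor q) via the disjunct q \to p.
So the root a forces (q \to p) \lor \neg (p \lor q); the model is not a countermodel.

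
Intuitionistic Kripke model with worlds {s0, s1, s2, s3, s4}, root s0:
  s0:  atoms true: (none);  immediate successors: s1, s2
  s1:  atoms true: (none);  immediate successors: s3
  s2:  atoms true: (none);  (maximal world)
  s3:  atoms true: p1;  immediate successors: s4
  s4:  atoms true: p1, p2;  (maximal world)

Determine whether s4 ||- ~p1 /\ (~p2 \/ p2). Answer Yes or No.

No

s4 ||-/- ~p1 /\ (~p2 \/ p2) since s4 fails ~p1.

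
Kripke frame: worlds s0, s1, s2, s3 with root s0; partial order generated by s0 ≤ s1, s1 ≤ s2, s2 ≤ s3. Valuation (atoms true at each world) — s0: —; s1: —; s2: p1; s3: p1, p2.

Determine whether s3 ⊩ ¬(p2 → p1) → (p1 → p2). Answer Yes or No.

Yes

s3 ⊩ ¬(p2 → p1) → (p1 → p2) vacuously: no world accessible from s3 forces the antecedent ¬(p2 → p1).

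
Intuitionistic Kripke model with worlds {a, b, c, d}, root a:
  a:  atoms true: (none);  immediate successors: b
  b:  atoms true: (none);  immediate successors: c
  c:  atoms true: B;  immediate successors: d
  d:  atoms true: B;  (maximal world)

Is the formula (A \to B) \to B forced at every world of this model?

Not every world: a \nVdash (A \to B) \to B.
a \nVdash (A \to B) \to B: already at a itself, a \Vdash A \to B but a \nVdash B.
a lacks atom B, so a \nVdash B.

No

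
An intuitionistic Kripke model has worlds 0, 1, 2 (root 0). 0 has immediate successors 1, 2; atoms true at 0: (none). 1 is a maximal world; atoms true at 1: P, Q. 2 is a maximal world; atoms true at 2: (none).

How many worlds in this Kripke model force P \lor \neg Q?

0: does not force it — 0 \nVdash P \lor \neg Q: neither disjunct is forced at 0.
1: forces it.
2: forces it.
Worlds forcing the formula: {1, 2}.

2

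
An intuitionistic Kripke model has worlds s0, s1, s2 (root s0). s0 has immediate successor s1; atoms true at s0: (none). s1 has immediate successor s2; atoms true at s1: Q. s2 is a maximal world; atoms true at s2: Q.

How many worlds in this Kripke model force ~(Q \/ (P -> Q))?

s0: does not force it — s0 ||-/- ~(Q \/ (P -> Q)) since s0 is accessible from s0 and s0 ||- Q \/ (P -> Q).
s1: does not force it.
s2: does not force it.
Worlds forcing the formula: { }.

0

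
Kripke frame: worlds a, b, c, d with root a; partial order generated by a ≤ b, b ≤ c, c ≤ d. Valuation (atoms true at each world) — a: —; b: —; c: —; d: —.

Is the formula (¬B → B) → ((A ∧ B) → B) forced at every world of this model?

Yes

a ⊩ (¬B → B) → ((A ∧ B) → B) vacuously: no world accessible from a forces the antecedent ¬B → B.
Since the root a forces (¬B → B) → ((A ∧ B) → B) and forcing is persistent (monotone upward), every world forces it.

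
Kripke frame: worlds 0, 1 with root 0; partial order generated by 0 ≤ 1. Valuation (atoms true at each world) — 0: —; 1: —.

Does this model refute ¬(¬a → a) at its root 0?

0 ⊩ ¬(¬a → a): no world accessible from 0 forces ¬a → a.
So the root 0 forces ¬(¬a → a); the model is not a countermodel.

No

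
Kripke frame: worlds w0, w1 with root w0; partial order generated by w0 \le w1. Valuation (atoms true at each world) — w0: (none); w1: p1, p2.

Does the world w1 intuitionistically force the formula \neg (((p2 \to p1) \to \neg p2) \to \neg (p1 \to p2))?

w1 \nVdash \neg (((p2 \to p1) \to \neg p2) \to \neg (p1 \to p2)) since w1 is accessible from w1 and w1 \Vdash ((p2 \to p1) \to \neg p2) \to \neg (p1 \to p2).
w1 \Vdash ((p2 \to p1) \to \neg p2) \to \neg (p1 \to p2) vacuously: no world accessible from w1 forces the antecedent (p2 \to p1) \to \neg p2.

No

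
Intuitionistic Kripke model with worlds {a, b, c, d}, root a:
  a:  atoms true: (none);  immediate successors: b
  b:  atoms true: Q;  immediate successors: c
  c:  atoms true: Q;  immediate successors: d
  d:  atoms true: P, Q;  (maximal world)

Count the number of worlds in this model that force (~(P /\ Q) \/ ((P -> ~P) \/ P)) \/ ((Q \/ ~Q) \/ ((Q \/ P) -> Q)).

4

a: forces it.
b: forces it.
c: forces it.
d: forces it.
Worlds forcing the formula: {a, b, c, d}.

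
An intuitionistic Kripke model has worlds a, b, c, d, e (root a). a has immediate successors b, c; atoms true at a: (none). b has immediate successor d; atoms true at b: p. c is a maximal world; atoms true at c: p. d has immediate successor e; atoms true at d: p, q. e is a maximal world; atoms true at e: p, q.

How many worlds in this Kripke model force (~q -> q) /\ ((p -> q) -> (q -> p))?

a: does not force it — a ||-/- (~q -> q) /\ ((p -> q) -> (q -> p)) since a fails ~q -> q.
b: forces it.
c: does not force it.
d: forces it.
e: forces it.
Worlds forcing the formula: {b, d, e}.

3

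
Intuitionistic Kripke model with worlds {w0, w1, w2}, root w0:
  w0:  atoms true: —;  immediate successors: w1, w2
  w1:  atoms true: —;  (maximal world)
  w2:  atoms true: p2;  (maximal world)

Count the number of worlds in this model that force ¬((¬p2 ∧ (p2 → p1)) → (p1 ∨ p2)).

1

w0: does not force it — w0 ⊮ ¬((¬p2 ∧ (p2 → p1)) → (p1 ∨ p2)) since w2 is accessible from w0 and w2 ⊩ (¬p2 ∧ (p2 → p1)) → (p1 ∨ p2).
w1: forces it.
w2: does not force it — w2 ⊮ ¬((¬p2 ∧ (p2 → p1)) → (p1 ∨ p2)) since w2 is accessible from w2 and w2 ⊩ (¬p2 ∧ (p2 → p1)) → (p1 ∨ p2).
Worlds forcing the formula: {w1}.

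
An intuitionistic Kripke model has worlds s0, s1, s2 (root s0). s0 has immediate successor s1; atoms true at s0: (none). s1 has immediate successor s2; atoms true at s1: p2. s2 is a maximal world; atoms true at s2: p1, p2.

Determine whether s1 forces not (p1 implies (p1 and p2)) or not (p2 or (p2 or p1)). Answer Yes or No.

s1 does not force not (p1 implies (p1 and p2)) or not (p2 or (p2 or p1)): neither disjunct is forced at s1.
s1 does not force not (p1 implies (p1 and p2)) since s1 is accessible from s1 and s1 forces p1 implies (p1 and p2).
s1 forces p1 implies (p1 and p2): every world accessible from s1 that forces p1 (namely s2) also forces p1 and p2.

No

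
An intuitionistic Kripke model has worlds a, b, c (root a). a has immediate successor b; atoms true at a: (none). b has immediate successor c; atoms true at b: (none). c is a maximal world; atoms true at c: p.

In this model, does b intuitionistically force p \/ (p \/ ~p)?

b ||-/- p \/ (p \/ ~p): neither disjunct is forced at b.
b lacks atom p, so b ||-/- p.

No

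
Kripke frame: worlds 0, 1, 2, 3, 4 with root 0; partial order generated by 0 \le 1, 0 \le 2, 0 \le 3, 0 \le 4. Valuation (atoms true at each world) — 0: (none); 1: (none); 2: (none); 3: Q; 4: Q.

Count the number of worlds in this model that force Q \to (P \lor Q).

0: forces it.
1: forces it.
2: forces it.
3: forces it.
4: forces it.
Worlds forcing the formula: {0, 1, 2, 3, 4}.

5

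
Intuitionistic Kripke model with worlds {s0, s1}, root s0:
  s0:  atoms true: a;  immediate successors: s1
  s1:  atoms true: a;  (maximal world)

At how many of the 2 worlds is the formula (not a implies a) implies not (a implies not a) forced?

s0: forces it.
s1: forces it.
Worlds forcing the formula: {s0, s1}.

2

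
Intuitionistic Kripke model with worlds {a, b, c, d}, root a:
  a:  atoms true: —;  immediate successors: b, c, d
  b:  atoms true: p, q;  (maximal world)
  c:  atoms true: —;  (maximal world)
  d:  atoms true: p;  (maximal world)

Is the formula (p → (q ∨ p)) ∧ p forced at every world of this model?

No

Not every world: a ⊮ (p → (q ∨ p)) ∧ p.
a ⊮ (p → (q ∨ p)) ∧ p since a fails p.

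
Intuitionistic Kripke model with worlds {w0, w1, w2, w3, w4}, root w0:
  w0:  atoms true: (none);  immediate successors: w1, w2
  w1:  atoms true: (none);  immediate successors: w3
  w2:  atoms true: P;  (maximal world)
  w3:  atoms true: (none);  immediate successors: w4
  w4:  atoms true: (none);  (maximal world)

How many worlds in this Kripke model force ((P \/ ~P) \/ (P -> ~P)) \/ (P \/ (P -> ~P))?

w0: does not force it — w0 ||-/- ((P \/ ~P) \/ (P -> ~P)) \/ (P \/ (P -> ~P)): neither disjunct is forced at w0.
w1: forces it.
w2: forces it.
w3: forces it.
w4: forces it.
Worlds forcing the formula: {w1, w2, w3, w4}.

4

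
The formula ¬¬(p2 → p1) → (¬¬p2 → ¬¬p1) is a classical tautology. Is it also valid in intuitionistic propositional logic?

This is the distribution of double negation over implication, which is intuitionistically derivable.
Assume ¬¬(p2 → p1) and ¬¬p2; suppose ¬p1. Then p2 → p1 would give ¬p2 (by contraposition), contradicting ¬¬p2; so ¬(p2 → p1), contradicting ¬¬(p2 → p1). Hence ¬¬p1.

Yes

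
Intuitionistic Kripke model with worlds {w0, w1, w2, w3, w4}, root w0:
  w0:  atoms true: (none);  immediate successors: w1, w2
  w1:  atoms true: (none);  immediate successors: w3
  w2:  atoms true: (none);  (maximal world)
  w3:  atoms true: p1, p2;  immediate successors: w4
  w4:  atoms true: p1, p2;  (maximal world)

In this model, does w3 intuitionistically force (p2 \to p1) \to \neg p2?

w3 \nVdash (p2 \to p1) \to \neg p2: already at w3 itself, w3 \Vdash p2 \to p1 but w3 \nVdash \neg p2.
w3 \nVdash \neg p2 since w3 is accessible from w3 and w3 \Vdash p2.

No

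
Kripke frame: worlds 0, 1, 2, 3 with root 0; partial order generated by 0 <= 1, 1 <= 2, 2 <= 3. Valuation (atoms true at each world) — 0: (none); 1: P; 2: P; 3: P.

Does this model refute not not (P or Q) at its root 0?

No

0 forces not not (P or Q): no world accessible from 0 forces not (P or Q).
So the root 0 forces not not (P or Q); the model is not a countermodel.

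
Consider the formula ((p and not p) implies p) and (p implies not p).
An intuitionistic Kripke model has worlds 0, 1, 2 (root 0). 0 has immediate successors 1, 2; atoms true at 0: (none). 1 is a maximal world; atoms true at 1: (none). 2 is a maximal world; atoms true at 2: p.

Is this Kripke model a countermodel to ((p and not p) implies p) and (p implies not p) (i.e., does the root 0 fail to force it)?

Yes

0 does not force ((p and not p) implies p) and (p implies not p) since 0 fails p implies not p.
So the root 0 does not force ((p and not p) implies p) and (p implies not p); the model is a countermodel.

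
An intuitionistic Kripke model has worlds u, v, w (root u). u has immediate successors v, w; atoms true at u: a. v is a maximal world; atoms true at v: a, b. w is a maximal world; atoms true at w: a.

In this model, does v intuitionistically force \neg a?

v \nVdash \neg a since v is accessible from v and v \Vdash a.

No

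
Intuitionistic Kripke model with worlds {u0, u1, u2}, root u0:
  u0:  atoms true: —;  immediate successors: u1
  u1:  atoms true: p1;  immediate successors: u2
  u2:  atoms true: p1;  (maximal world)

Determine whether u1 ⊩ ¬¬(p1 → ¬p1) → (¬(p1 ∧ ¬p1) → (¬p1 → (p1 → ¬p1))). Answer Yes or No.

u1 ⊩ ¬¬(p1 → ¬p1) → (¬(p1 ∧ ¬p1) → (¬p1 → (p1 → ¬p1))) vacuously: no world accessible from u1 forces the antecedent ¬¬(p1 → ¬p1).

Yes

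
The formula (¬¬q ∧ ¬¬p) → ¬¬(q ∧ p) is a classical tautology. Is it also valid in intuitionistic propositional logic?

Yes

This is the distribution of double negation over conjunction, which is intuitionistically derivable.
Assume ¬¬q, ¬¬p, and ¬(q ∧ p). From q we'd get ¬p (since q ∧ p is refuted), contradicting ¬¬p; so ¬q, contradicting ¬¬q.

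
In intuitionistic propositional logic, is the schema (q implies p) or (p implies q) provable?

This is the Gödel–Dummett linearity axiom, which is not intuitionistically valid.
A Kripke countermodel: worlds a, b, c; order generated by a <= b, a <= c; atoms true at each world — a:{}; b:{q}; c:{p}.
a does not force (q implies p) or (p implies q): neither disjunct is forced at a.
a does not force q implies p: at the accessible world b, b forces q but b does not force p.
b lacks atom p, so b does not force p.
So the root a does not force the formula.

No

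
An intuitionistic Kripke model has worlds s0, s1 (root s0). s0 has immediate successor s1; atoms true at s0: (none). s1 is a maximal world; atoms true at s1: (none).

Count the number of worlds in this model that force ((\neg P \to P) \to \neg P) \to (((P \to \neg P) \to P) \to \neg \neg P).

s0: forces it.
s1: forces it.
Worlds forcing the formula: {s0, s1}.

2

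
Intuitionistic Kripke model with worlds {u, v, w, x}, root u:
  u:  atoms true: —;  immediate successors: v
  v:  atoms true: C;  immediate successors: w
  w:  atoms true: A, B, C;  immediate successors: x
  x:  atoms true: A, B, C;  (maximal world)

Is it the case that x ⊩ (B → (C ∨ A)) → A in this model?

Yes

x ⊩ (B → (C ∨ A)) → A: every world accessible from x that forces B → (C ∨ A) (namely x) also forces A.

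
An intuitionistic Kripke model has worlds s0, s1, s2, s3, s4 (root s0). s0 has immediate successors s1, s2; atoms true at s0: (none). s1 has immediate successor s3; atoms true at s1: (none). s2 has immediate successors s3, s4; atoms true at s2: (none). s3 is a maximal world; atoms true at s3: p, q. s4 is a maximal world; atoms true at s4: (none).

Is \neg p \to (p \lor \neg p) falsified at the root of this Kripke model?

No

s0 \Vdash \neg p \to (p \lor \neg p): every world accessible from s0 that forces \neg p (namely s4) also forces p \lor \neg p.
So the root s0 forces \neg p \to (p \lor \neg p); the model is not a countermodel.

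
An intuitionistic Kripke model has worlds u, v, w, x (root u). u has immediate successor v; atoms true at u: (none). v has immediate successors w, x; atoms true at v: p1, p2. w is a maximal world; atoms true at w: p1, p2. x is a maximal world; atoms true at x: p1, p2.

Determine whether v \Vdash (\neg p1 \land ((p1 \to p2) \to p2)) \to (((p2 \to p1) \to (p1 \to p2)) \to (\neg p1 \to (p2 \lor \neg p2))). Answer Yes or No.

Yes

v \Vdash (\neg p1 \land ((p1 \to p2) \to p2)) \to (((p2 \to p1) \to (p1 \to p2)) \to (\neg p1 \to (p2 \lor \neg p2))) vacuously: no world accessible from v forces the antecedent \neg p1 \land ((p1 \to p2) \to p2).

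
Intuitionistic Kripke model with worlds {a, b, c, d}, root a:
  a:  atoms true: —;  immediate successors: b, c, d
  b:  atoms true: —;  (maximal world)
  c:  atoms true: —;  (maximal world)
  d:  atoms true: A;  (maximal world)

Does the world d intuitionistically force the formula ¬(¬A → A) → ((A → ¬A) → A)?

Yes

d ⊩ ¬(¬A → A) → ((A → ¬A) → A) vacuously: no world accessible from d forces the antecedent ¬(¬A → A).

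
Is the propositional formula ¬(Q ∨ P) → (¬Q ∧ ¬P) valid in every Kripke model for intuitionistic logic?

Yes

This is a constructively valid De Morgan direction (negated disjunction to conjunction of negations), which is intuitionistically derivable.
From ¬(Q ∨ P): if Q held then Q ∨ P would, contradiction — so ¬Q; similarly ¬P.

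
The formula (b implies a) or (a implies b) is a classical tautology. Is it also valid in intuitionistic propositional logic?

No

This is the Gödel–Dummett linearity axiom, which is not intuitionistically valid.
A Kripke countermodel: worlds 0, 1, 2; order generated by 0 <= 1, 0 <= 2; atoms true at each world — 0:{}; 1:{b}; 2:{a}.
0 does not force (b implies a) or (a implies b): neither disjunct is forced at 0.
0 does not force b implies a: at the accessible world 1, 1 forces b but 1 does not force a.
1 lacks atom a, so 1 does not force a.
So the root 0 does not force the formula.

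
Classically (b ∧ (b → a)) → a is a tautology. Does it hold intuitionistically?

Yes

This is modus ponens in implicational form, which is intuitionistically derivable.
If a world forces b and b → a, then applying the implication at that world (which is accessible from itself) gives a.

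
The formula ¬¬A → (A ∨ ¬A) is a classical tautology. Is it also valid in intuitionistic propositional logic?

No

This is a variant of double-negation elimination (deriving excluded middle from double negation), which is not intuitionistically valid.
A Kripke countermodel: worlds u, v; order generated by u ≤ v; atoms true at each world — u:{}; v:{A}.
u ⊮ ¬¬A → (A ∨ ¬A): already at u itself, u ⊩ ¬¬A but u ⊮ A ∨ ¬A.
u ⊮ A ∨ ¬A: neither disjunct is forced at u.
u lacks atom A, so u ⊮ A.
So the root u does not force the formula.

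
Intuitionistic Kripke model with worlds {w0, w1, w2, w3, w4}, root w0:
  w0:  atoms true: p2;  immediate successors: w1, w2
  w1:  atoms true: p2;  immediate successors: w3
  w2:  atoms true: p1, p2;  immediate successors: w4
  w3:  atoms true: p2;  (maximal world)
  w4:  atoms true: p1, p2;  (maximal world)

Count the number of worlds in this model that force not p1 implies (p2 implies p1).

2

w0: does not force it — w0 does not force not p1 implies (p2 implies p1): at the accessible world w1, w1 forces not p1 but w1 does not force p2 implies p1.
w1: does not force it — w1 does not force not p1 implies (p2 implies p1): already at w1 itself, w1 forces not p1 but w1 does not force p2 implies p1.
w2: forces it.
w3: does not force it.
w4: forces it.
Worlds forcing the formula: {w2, w4}.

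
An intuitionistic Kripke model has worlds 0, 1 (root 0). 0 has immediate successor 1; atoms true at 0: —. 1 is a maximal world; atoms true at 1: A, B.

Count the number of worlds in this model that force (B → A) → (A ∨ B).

0: does not force it — 0 ⊮ (B → A) → (A ∨ B): already at 0 itself, 0 ⊩ B → A but 0 ⊮ A ∨ B.
1: forces it.
Worlds forcing the formula: {1}.

1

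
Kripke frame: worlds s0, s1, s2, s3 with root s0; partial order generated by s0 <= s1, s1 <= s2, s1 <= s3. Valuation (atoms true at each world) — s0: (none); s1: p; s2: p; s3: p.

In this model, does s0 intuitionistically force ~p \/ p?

No

s0 ||-/- ~p \/ p: neither disjunct is forced at s0.
s0 ||-/- ~p since s1 is accessible from s0 and s1 ||- p.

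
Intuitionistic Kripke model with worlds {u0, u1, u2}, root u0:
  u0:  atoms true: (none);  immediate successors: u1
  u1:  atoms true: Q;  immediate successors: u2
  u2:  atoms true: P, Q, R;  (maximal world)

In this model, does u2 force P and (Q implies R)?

u2 forces P and (Q implies R) since u2 forces both conjuncts.

Yes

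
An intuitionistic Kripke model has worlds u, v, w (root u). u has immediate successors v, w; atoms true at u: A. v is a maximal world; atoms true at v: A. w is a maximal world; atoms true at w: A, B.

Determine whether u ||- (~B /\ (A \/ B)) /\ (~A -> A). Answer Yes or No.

No

u ||-/- (~B /\ (A \/ B)) /\ (~A -> A) since u fails ~B /\ (A \/ B).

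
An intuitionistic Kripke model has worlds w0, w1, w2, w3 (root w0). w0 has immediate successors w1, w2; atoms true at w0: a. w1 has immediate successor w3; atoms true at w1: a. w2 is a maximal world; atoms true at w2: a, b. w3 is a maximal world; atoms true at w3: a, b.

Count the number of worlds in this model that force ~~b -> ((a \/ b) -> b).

2

w0: does not force it — w0 ||-/- ~~b -> ((a \/ b) -> b): already at w0 itself, w0 ||- ~~b but w0 ||-/- (a \/ b) -> b.
w1: does not force it — w1 ||-/- ~~b -> ((a \/ b) -> b): already at w1 itself, w1 ||- ~~b but w1 ||-/- (a \/ b) -> b.
w2: forces it.
w3: forces it.
Worlds forcing the formula: {w2, w3}.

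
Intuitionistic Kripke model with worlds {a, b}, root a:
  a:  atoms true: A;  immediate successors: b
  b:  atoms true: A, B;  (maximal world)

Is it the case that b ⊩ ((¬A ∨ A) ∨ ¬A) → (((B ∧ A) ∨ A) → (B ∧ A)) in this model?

Yes

b ⊩ ((¬A ∨ A) ∨ ¬A) → (((B ∧ A) ∨ A) → (B ∧ A)): every world accessible from b that forces (¬A ∨ A) ∨ ¬A (namely b) also forces ((B ∧ A) ∨ A) → (B ∧ A).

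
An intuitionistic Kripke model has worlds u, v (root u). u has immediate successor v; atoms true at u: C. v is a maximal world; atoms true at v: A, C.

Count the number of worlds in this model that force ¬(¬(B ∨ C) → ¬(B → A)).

u: does not force it — u ⊮ ¬(¬(B ∨ C) → ¬(B → A)) since u is accessible from u and u ⊩ ¬(B ∨ C) → ¬(B → A).
v: does not force it — v ⊮ ¬(¬(B ∨ C) → ¬(B → A)) since v is accessible from v and v ⊩ ¬(B ∨ C) → ¬(B → A).
Worlds forcing the formula: { }.

0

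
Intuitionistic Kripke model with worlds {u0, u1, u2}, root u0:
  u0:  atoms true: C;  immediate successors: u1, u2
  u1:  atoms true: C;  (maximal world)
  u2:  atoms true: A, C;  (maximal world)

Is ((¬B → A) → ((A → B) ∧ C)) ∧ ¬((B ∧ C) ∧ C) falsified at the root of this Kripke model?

Yes

u0 ⊮ ((¬B → A) → ((A → B) ∧ C)) ∧ ¬((B ∧ C) ∧ C) since u0 fails (¬B → A) → ((A → B) ∧ C).
So the root u0 does not force ((¬B → A) → ((A → B) ∧ C)) ∧ ¬((B ∧ C) ∧ C); the model is a countermodel.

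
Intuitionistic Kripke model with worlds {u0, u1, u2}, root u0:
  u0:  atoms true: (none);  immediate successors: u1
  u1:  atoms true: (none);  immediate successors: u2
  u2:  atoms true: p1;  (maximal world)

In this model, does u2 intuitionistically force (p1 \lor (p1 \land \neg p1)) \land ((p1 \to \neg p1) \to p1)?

u2 \Vdash (p1 \lor (p1 \land \neg p1)) \land ((p1 \to \neg p1) \to p1) since u2 forces both conjuncts.

Yes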